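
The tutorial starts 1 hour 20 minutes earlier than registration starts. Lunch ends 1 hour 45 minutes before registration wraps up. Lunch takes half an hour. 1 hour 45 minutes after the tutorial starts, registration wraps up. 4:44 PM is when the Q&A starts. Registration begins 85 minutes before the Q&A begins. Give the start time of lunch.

Registration starts at 4:44 PM − 85 min = 3:19 PM.
The tutorial starts at 3:19 PM − 80 min = 1:59 PM.
Registration ends at 1:59 PM + 105 min = 3:44 PM.
Lunch ends at 3:44 PM − 105 min = 1:59 PM.
Lunch starts at 1:59 PM − 30 min = 1:29 PM.

1:29 PM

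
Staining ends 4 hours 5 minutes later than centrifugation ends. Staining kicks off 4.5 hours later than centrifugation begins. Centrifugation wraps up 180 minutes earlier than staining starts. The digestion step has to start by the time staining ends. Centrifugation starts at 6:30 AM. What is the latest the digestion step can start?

Staining starts at 6:30 AM + 270 min = 11:00 AM.
Centrifugation ends at 11:00 AM − 180 min = 8:00 AM.
Staining ends at 8:00 AM + 245 min = 12:05 PM.
The digestion step is bounded by staining, so the latest it can start is 12:05 PM.

12:05 PM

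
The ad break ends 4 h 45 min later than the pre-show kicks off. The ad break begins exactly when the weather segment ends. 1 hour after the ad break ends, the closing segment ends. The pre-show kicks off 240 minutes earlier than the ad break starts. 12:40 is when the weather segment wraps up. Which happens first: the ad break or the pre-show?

The ad break starts at 12:40.
The pre-show starts at 12:40 − 240 min = 08:40.
The ad break starts at 12:40 and the pre-show starts at 08:40, so the pre-show is first.

the pre-show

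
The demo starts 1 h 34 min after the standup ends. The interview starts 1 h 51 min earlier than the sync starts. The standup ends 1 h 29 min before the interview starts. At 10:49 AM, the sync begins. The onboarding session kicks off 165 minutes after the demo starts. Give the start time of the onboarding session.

11:48 AM

The interview starts at 10:49 AM − 111 min = 8:58 AM.
The standup ends at 8:58 AM − 89 min = 7:29 AM.
The demo starts at 7:29 AM + 94 min = 9:03 AM.
The onboarding session starts at 9:03 AM + 165 min = 11:48 AM.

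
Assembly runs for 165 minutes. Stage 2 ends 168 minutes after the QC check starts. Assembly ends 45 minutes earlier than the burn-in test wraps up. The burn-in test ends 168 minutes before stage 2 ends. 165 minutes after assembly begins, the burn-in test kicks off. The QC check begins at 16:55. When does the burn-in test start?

16:10

Stage 2 ends at 16:55 + 168 min = 19:43.
The burn-in test ends at 19:43 − 168 min = 16:55.
Assembly ends at 16:55 − 45 min = 16:10.
Assembly starts at 16:10 − 165 min = 13:25.
The burn-in test starts at 13:25 + 165 min = 16:10.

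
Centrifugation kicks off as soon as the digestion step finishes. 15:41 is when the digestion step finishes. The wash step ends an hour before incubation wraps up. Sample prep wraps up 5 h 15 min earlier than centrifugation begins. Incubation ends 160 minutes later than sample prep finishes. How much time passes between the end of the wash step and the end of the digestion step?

Centrifugation starts at 15:41.
Sample prep ends at 15:41 − 315 min = 10:26.
Incubation ends at 10:26 + 160 min = 13:06.
The wash step ends at 13:06 − 60 min = 12:06.
From 12:06 to 15:41 is 215 minutes.

215 minutes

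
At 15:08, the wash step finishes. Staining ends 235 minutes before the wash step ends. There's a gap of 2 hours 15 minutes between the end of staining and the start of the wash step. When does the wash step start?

Staining ends at 15:08 − 235 min = 11:13.
The wash step starts at 11:13 + 135 min = 13:28.

13:28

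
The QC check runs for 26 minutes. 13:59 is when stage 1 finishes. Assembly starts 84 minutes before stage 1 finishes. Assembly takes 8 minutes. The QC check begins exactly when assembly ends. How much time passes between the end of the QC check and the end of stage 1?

50 minutes

Assembly starts at 13:59 − 84 min = 12:35.
Assembly ends at 12:35 + 8 min = 12:43.
So the QC check starts at 12:43.
The QC check ends at 12:43 + 26 min = 13:09.
From 13:09 to 13:59 is 50 minutes.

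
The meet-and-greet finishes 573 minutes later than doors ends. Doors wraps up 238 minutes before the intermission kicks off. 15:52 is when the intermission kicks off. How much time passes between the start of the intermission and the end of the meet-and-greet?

Doors ends at 15:52 − 238 min = 11:54.
The meet-and-greet ends at 11:54 + 573 min = 21:27.
From 15:52 to 21:27 is 5 hours 35 minutes.

5 hours 35 minutes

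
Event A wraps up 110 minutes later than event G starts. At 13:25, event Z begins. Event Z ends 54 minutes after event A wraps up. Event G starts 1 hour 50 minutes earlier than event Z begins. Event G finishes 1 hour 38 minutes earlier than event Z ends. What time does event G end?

12:41

Event G starts at 13:25 − 110 min = 11:35.
Event A ends at 11:35 + 110 min = 13:25.
Event Z ends at 13:25 + 54 min = 14:19.
Event G ends at 14:19 − 98 min = 12:41.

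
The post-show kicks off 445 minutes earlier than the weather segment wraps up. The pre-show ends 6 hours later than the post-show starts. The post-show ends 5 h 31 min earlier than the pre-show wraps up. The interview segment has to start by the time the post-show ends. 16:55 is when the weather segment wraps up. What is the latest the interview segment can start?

The post-show starts at 16:55 − 445 min = 09:30.
The pre-show ends at 09:30 + 360 min = 15:30.
The post-show ends at 15:30 − 331 min = 09:59.
The interview segment is bounded by the post-show, so the latest it can start is 09:59.

09:59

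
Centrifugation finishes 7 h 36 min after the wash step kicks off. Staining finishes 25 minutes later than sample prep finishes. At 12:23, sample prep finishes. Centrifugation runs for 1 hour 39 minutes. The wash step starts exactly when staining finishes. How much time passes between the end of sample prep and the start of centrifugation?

382 minutes

Staining ends at 12:23 + 25 min = 12:48.
So the wash step starts at 12:48.
Centrifugation ends at 12:48 + 456 min = 20:24.
Centrifugation starts at 20:24 − 99 min = 18:45.
From 12:23 to 18:45 is 382 minutes.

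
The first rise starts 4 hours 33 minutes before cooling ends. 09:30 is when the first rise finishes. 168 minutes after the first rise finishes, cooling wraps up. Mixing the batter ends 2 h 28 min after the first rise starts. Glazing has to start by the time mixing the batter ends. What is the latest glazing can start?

Cooling ends at 09:30 + 168 min = 12:18.
The first rise starts at 12:18 − 273 min = 07:45.
Mixing the batter ends at 07:45 + 148 min = 10:13.
Glazing is bounded by mixing the batter, so the latest it can start is 10:13.

10:13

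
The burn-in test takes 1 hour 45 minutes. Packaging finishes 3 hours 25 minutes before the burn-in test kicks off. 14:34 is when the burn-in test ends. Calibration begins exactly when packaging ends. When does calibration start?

The burn-in test starts at 14:34 − 105 min = 12:49.
Packaging ends at 12:49 − 205 min = 09:24.
So calibration starts at 09:24.

09:24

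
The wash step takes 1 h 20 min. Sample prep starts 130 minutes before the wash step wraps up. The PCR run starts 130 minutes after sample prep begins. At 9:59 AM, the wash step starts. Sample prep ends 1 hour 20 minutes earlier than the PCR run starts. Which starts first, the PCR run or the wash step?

the wash step

The wash step ends at 9:59 AM + 80 min = 11:19 AM.
Sample prep starts at 11:19 AM − 130 min = 9:09 AM.
The PCR run starts at 9:09 AM + 130 min = 11:19 AM.
The PCR run starts at 11:19 AM and the wash step starts at 9:59 AM, so the wash step is first.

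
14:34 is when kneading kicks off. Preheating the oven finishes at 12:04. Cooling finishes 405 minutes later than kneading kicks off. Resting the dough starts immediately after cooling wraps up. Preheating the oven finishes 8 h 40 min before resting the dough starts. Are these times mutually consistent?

Cooling ends at 14:34 + 405 min = 21:19.
So resting the dough starts at 21:19.
Preheating the oven ends at 21:19 − 520 min = 12:39.
But preheating the oven is also said to end at 12:04 — a 35-minute conflict.

No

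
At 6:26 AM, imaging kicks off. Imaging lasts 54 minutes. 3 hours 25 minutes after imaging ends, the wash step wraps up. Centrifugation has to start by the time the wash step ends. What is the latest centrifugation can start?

Imaging ends at 6:26 AM + 54 min = 7:20 AM.
The wash step ends at 7:20 AM + 205 min = 10:45 AM.
Centrifugation is bounded by the wash step, so the latest it can start is 10:45 AM.

10:45 AM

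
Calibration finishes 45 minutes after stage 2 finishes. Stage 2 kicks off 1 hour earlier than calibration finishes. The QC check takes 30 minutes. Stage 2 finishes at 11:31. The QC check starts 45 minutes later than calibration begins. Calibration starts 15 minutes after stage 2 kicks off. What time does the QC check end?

12:46

Calibration ends at 11:31 + 45 min = 12:16.
Stage 2 starts at 12:16 − 60 min = 11:16.
Calibration starts at 11:16 + 15 min = 11:31.
The QC check starts at 11:31 + 45 min = 12:16.
The QC check ends at 12:16 + 30 min = 12:46.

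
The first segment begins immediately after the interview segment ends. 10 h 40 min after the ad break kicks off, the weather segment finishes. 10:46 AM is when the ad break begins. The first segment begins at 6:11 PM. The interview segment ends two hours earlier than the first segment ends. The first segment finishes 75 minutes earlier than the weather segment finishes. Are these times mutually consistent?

Yes

The weather segment ends at 10:46 AM + 640 min = 9:26 PM.
The first segment ends at 9:26 PM − 75 min = 8:11 PM.
The interview segment ends at 8:11 PM − 120 min = 6:11 PM.
So the first segment starts at 6:11 PM.
That matches the stated 6:11 PM, so the schedule is consistent.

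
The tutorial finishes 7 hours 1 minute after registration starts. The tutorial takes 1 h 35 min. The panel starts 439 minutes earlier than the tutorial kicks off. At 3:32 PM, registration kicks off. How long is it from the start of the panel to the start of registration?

1 hour 53 minutes

The tutorial ends at 3:32 PM + 421 min = 10:33 PM.
The tutorial starts at 10:33 PM − 95 min = 8:58 PM.
The panel starts at 8:58 PM − 439 min = 1:39 PM.
From 1:39 PM to 3:32 PM is 1 hour 53 minutes.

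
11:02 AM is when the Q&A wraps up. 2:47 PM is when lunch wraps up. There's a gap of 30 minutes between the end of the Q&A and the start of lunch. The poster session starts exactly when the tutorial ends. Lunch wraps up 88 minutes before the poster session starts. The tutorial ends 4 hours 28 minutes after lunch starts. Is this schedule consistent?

Lunch starts at 11:02 AM + 30 min = 11:32 AM.
The tutorial ends at 11:32 AM + 268 min = 4:00 PM.
So the poster session starts at 4:00 PM.
Lunch ends at 4:00 PM − 88 min = 2:32 PM.
But lunch is also said to end at 2:47 PM — a 15-minute conflict.

No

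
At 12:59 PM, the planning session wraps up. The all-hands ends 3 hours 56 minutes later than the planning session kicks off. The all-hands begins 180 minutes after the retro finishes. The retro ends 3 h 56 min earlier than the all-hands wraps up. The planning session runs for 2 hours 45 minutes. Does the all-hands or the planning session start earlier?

the planning session

The planning session starts at 12:59 PM − 165 min = 10:14 AM.
The all-hands ends at 10:14 AM + 236 min = 2:10 PM.
The retro ends at 2:10 PM − 236 min = 10:14 AM.
The all-hands starts at 10:14 AM + 180 min = 1:14 PM.
The all-hands starts at 1:14 PM and the planning session starts at 10:14 AM, so the planning session is first.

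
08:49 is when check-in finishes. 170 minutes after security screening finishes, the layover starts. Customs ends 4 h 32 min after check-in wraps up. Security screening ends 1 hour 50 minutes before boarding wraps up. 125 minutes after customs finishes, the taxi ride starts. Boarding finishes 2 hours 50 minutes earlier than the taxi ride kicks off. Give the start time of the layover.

Customs ends at 08:49 + 272 min = 13:21.
The taxi ride starts at 13:21 + 125 min = 15:26.
Boarding ends at 15:26 − 170 min = 12:36.
Security screening ends at 12:36 − 110 min = 10:46.
The layover starts at 10:46 + 170 min = 13:36.

13:36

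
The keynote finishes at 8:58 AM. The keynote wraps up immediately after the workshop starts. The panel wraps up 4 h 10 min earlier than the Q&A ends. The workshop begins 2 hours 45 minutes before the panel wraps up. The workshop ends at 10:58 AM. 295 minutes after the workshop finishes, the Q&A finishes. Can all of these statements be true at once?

Yes

The Q&A ends at 10:58 AM + 295 min = 3:53 PM.
The panel ends at 3:53 PM − 250 min = 11:43 AM.
The workshop starts at 11:43 AM − 165 min = 8:58 AM.
So the keynote ends at 8:58 AM.
That matches the stated 8:58 AM, so the schedule is consistent.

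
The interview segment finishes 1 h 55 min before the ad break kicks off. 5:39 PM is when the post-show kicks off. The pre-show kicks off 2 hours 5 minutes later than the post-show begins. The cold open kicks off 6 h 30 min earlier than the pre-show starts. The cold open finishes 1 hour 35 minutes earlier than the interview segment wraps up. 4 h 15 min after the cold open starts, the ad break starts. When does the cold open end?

The pre-show starts at 5:39 PM + 125 min = 7:44 PM.
The cold open starts at 7:44 PM − 390 min = 1:14 PM.
The ad break starts at 1:14 PM + 255 min = 5:29 PM.
The interview segment ends at 5:29 PM − 115 min = 3:34 PM.
The cold open ends at 3:34 PM − 95 min = 1:59 PM.

1:59 PM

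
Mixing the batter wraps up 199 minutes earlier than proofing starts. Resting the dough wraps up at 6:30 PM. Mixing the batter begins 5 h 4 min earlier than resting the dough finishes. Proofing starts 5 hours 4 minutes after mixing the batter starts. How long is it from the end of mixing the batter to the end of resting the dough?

3 h 19 min

Mixing the batter starts at 6:30 PM − 304 min = 1:26 PM.
Proofing starts at 1:26 PM + 304 min = 6:30 PM.
Mixing the batter ends at 6:30 PM − 199 min = 3:11 PM.
From 3:11 PM to 6:30 PM is 3 h 19 min.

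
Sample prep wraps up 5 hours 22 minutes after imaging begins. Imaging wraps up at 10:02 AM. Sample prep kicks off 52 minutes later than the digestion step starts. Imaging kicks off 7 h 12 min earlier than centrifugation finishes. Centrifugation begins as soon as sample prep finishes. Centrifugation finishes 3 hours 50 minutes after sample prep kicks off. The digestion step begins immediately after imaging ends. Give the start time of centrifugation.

12:54 PM

The digestion step starts at 10:02 AM.
Sample prep starts at 10:02 AM + 52 min = 10:54 AM.
Centrifugation ends at 10:54 AM + 230 min = 2:44 PM.
Imaging starts at 2:44 PM − 432 min = 7:32 AM.
Sample prep ends at 7:32 AM + 322 min = 12:54 PM.
So centrifugation starts at 12:54 PM.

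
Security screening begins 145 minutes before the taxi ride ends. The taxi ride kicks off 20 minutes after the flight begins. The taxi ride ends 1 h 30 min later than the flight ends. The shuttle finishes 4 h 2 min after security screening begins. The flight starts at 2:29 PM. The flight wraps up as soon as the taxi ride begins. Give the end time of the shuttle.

5:56 PM

The taxi ride starts at 2:29 PM + 20 min = 2:49 PM.
So the flight ends at 2:49 PM.
The taxi ride ends at 2:49 PM + 90 min = 4:19 PM.
Security screening starts at 4:19 PM − 145 min = 1:54 PM.
The shuttle ends at 1:54 PM + 242 min = 5:56 PM.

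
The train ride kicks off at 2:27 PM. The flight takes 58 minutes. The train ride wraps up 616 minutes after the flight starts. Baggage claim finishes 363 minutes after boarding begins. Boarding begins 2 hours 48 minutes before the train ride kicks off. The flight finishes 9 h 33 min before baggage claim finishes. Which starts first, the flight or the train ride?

Boarding starts at 2:27 PM − 168 min = 11:39 AM.
Baggage claim ends at 11:39 AM + 363 min = 5:42 PM.
The flight ends at 5:42 PM − 573 min = 8:09 AM.
The flight starts at 8:09 AM − 58 min = 7:11 AM.
The flight starts at 7:11 AM and the train ride starts at 2:27 PM, so the flight is first.

the flight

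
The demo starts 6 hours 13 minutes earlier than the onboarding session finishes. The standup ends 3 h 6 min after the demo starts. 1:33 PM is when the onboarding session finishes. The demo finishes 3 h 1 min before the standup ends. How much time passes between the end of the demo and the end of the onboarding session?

6 hours 8 minutes

The demo starts at 1:33 PM − 373 min = 7:20 AM.
The standup ends at 7:20 AM + 186 min = 10:26 AM.
The demo ends at 10:26 AM − 181 min = 7:25 AM.
From 7:25 AM to 1:33 PM is 6 hours 8 minutes.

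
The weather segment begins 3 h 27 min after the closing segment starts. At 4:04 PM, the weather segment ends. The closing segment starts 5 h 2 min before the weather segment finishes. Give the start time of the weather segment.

2:29 PM

The closing segment starts at 4:04 PM − 302 min = 11:02 AM.
The weather segment starts at 11:02 AM + 207 min = 2:29 PM.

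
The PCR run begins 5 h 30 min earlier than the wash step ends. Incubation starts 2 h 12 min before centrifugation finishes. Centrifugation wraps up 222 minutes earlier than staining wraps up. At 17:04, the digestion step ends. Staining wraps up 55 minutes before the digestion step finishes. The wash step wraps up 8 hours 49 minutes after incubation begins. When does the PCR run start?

Staining ends at 17:04 − 55 min = 16:09.
Centrifugation ends at 16:09 − 222 min = 12:27.
Incubation starts at 12:27 − 132 min = 10:15.
The wash step ends at 10:15 + 529 min = 19:04.
The PCR run starts at 19:04 − 330 min = 13:34.

13:34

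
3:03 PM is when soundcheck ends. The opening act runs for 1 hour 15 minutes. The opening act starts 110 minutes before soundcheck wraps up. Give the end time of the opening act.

2:28 PM

The opening act starts at 3:03 PM − 110 min = 1:13 PM.
The opening act ends at 1:13 PM + 75 min = 2:28 PM.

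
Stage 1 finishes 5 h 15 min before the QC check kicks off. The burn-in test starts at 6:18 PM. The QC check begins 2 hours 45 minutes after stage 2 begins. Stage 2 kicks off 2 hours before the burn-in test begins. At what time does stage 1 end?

Stage 2 starts at 6:18 PM − 120 min = 4:18 PM.
The QC check starts at 4:18 PM + 165 min = 7:03 PM.
Stage 1 ends at 7:03 PM − 315 min = 1:48 PM.

1:48 PM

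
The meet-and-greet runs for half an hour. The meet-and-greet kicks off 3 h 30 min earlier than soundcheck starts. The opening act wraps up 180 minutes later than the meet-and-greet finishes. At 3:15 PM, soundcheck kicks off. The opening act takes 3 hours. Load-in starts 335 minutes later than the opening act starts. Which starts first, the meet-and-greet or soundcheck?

The meet-and-greet starts at 3:15 PM − 210 min = 11:45 AM.
The meet-and-greet starts at 11:45 AM and soundcheck starts at 3:15 PM, so the meet-and-greet is first.

the meet-and-greet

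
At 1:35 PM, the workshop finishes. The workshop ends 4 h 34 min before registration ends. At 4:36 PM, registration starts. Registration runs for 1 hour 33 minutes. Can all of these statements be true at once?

Yes

Registration ends at 4:36 PM + 93 min = 6:09 PM.
The workshop ends at 6:09 PM − 274 min = 1:35 PM.
That matches the stated 1:35 PM, so the schedule is consistent.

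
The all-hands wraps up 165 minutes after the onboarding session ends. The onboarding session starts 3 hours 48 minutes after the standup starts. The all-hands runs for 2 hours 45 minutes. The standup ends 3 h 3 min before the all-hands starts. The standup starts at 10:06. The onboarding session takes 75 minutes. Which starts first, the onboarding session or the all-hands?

The onboarding session starts at 10:06 + 228 min = 13:54.
The onboarding session ends at 13:54 + 75 min = 15:09.
The all-hands ends at 15:09 + 165 min = 17:54.
The all-hands starts at 17:54 − 165 min = 15:09.
The onboarding session starts at 13:54 and the all-hands starts at 15:09, so the onboarding session is first.

the onboarding session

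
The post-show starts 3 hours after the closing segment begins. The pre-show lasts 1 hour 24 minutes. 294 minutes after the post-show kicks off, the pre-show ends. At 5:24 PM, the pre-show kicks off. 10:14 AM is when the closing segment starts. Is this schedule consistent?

The post-show starts at 10:14 AM + 180 min = 1:14 PM.
The pre-show ends at 1:14 PM + 294 min = 6:08 PM.
The pre-show starts at 6:08 PM − 84 min = 4:44 PM.
But the pre-show is also said to start at 5:24 PM — a 40-minute conflict.

No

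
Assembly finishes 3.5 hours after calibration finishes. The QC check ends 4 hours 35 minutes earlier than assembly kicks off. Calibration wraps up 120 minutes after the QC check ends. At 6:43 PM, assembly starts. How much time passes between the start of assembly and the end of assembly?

The QC check ends at 6:43 PM − 275 min = 2:08 PM.
Calibration ends at 2:08 PM + 120 min = 4:08 PM.
Assembly ends at 4:08 PM + 210 min = 7:38 PM.
From 6:43 PM to 7:38 PM is 55 minutes.

55 minutes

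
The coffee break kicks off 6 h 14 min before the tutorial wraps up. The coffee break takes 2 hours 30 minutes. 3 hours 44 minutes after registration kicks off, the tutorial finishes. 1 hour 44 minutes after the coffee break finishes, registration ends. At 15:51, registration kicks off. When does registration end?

17:35

The tutorial ends at 15:51 + 224 min = 19:35.
The coffee break starts at 19:35 − 374 min = 13:21.
The coffee break ends at 13:21 + 150 min = 15:51.
Registration ends at 15:51 + 104 min = 17:35.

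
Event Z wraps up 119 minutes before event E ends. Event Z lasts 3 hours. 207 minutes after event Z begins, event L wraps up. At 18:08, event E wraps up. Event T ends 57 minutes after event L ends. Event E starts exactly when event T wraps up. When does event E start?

Event Z ends at 18:08 − 119 min = 16:09.
Event Z starts at 16:09 − 180 min = 13:09.
Event L ends at 13:09 + 207 min = 16:36.
Event T ends at 16:36 + 57 min = 17:33.
So event E starts at 17:33.

17:33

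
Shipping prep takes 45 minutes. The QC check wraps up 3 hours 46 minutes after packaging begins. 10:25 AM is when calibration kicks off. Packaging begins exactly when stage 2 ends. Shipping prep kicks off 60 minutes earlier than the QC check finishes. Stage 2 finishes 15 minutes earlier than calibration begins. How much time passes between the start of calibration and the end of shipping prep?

Stage 2 ends at 10:25 AM − 15 min = 10:10 AM.
So packaging starts at 10:10 AM.
The QC check ends at 10:10 AM + 226 min = 1:56 PM.
Shipping prep starts at 1:56 PM − 60 min = 12:56 PM.
Shipping prep ends at 12:56 PM + 45 min = 1:41 PM.
From 10:25 AM to 1:41 PM is 3 hours 16 minutes.

3 hours 16 minutes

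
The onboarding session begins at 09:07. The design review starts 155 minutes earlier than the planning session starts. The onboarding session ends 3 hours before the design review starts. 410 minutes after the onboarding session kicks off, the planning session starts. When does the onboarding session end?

10:22

The planning session starts at 09:07 + 410 min = 15:57.
The design review starts at 15:57 − 155 min = 13:22.
The onboarding session ends at 13:22 − 180 min = 10:22.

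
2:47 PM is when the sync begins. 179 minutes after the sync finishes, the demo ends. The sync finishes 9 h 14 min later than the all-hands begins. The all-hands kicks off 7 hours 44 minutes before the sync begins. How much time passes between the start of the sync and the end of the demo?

269 minutes

The all-hands starts at 2:47 PM − 464 min = 7:03 AM.
The sync ends at 7:03 AM + 554 min = 4:17 PM.
The demo ends at 4:17 PM + 179 min = 7:16 PM.
From 2:47 PM to 7:16 PM is 269 minutes.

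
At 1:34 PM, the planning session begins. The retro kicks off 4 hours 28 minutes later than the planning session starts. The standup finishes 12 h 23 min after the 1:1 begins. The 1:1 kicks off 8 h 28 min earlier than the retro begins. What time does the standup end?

9:57 PM

The retro starts at 1:34 PM + 268 min = 6:02 PM.
The 1:1 starts at 6:02 PM − 508 min = 9:34 AM.
The standup ends at 9:34 AM + 743 min = 9:57 PM.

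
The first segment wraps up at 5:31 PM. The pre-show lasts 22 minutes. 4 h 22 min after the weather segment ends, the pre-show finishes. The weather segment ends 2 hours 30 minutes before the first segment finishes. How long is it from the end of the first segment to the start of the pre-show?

90 minutes

The weather segment ends at 5:31 PM − 150 min = 3:01 PM.
The pre-show ends at 3:01 PM + 262 min = 7:23 PM.
The pre-show starts at 7:23 PM − 22 min = 7:01 PM.
From 5:31 PM to 7:01 PM is 90 minutes.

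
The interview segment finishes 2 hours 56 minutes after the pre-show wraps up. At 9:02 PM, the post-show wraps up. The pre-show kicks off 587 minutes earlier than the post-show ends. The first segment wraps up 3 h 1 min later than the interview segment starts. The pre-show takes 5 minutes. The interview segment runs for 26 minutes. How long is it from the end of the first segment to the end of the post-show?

4 h 11 min

The pre-show starts at 9:02 PM − 587 min = 11:15 AM.
The pre-show ends at 11:15 AM + 5 min = 11:20 AM.
The interview segment ends at 11:20 AM + 176 min = 2:16 PM.
The interview segment starts at 2:16 PM − 26 min = 1:50 PM.
The first segment ends at 1:50 PM + 181 min = 4:51 PM.
From 4:51 PM to 9:02 PM is 4 h 11 min.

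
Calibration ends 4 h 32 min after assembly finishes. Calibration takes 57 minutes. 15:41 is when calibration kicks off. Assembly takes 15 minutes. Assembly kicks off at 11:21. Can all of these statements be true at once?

Assembly ends at 11:21 + 15 min = 11:36.
Calibration ends at 11:36 + 272 min = 16:08.
Calibration starts at 16:08 − 57 min = 15:11.
But calibration is also said to start at 15:41 — a 30-minute conflict.

No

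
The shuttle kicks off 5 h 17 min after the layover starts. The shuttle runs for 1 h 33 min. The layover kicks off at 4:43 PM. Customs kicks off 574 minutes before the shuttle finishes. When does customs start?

The shuttle starts at 4:43 PM + 317 min = 10:00 PM.
The shuttle ends at 10:00 PM + 93 min = 11:33 PM.
Customs starts at 11:33 PM − 574 min = 1:59 PM.

1:59 PM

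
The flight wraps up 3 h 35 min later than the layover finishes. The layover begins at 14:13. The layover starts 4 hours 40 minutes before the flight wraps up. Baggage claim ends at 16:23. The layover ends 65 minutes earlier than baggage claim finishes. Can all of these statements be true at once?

Yes

The layover ends at 16:23 − 65 min = 15:18.
The flight ends at 15:18 + 215 min = 18:53.
The layover starts at 18:53 − 280 min = 14:13.
That matches the stated 14:13, so the schedule is consistent.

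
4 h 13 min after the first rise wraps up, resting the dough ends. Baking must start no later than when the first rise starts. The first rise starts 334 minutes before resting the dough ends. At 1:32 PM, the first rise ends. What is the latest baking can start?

Resting the dough ends at 1:32 PM + 253 min = 5:45 PM.
The first rise starts at 5:45 PM − 334 min = 12:11 PM.
Baking is bounded by the first rise, so the latest it can start is 12:11 PM.

12:11 PM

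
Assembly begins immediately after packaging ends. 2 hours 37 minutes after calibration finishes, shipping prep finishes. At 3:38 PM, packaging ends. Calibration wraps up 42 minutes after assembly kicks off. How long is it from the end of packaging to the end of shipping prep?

Assembly starts at 3:38 PM.
Calibration ends at 3:38 PM + 42 min = 4:20 PM.
Shipping prep ends at 4:20 PM + 157 min = 6:57 PM.
From 3:38 PM to 6:57 PM is 3 hours 19 minutes.

3 hours 19 minutes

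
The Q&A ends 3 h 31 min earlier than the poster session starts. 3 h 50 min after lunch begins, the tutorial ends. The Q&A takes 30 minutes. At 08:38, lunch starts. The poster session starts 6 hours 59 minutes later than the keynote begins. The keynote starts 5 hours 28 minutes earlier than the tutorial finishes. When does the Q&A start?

The tutorial ends at 08:38 + 230 min = 12:28.
The keynote starts at 12:28 − 328 min = 07:00.
The poster session starts at 07:00 + 419 min = 13:59.
The Q&A ends at 13:59 − 211 min = 10:28.
The Q&A starts at 10:28 − 30 min = 09:58.

09:58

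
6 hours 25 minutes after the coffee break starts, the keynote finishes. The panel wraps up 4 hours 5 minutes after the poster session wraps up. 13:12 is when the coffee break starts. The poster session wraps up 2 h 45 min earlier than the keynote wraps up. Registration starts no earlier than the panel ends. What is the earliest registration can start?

The keynote ends at 13:12 + 385 min = 19:37.
The poster session ends at 19:37 − 165 min = 16:52.
The panel ends at 16:52 + 245 min = 20:57.
Registration is bounded by the panel, so the earliest it can start is 20:57.

20:57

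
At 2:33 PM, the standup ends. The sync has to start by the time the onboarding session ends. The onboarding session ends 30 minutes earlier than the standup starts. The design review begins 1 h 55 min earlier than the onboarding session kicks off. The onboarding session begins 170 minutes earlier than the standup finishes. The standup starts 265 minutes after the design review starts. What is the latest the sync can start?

The onboarding session starts at 2:33 PM − 170 min = 11:43 AM.
The design review starts at 11:43 AM − 115 min = 9:48 AM.
The standup starts at 9:48 AM + 265 min = 2:13 PM.
The onboarding session ends at 2:13 PM − 30 min = 1:43 PM.
The sync is bounded by the onboarding session, so the latest it can start is 1:43 PM.

1:43 PM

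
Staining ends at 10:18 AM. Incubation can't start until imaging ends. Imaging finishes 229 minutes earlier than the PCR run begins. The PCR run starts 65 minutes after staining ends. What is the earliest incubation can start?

7:34 AM

The PCR run starts at 10:18 AM + 65 min = 11:23 AM.
Imaging ends at 11:23 AM − 229 min = 7:34 AM.
Incubation is bounded by imaging, so the earliest it can start is 7:34 AM.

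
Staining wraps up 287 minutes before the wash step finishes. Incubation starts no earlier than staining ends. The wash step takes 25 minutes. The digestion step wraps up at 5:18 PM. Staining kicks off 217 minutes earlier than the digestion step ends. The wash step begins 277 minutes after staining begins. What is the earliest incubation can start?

1:56 PM

Staining starts at 5:18 PM − 217 min = 1:41 PM.
The wash step starts at 1:41 PM + 277 min = 6:18 PM.
The wash step ends at 6:18 PM + 25 min = 6:43 PM.
Staining ends at 6:43 PM − 287 min = 1:56 PM.
Incubation is bounded by staining, so the earliest it can start is 1:56 PM.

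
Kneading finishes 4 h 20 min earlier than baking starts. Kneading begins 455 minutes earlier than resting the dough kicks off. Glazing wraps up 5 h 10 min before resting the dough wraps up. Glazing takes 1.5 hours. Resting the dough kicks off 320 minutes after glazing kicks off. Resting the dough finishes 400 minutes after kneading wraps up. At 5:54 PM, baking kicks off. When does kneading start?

Kneading ends at 5:54 PM − 260 min = 1:34 PM.
Resting the dough ends at 1:34 PM + 400 min = 8:14 PM.
Glazing ends at 8:14 PM − 310 min = 3:04 PM.
Glazing starts at 3:04 PM − 90 min = 1:34 PM.
Resting the dough starts at 1:34 PM + 320 min = 6:54 PM.
Kneading starts at 6:54 PM − 455 min = 11:19 AM.

11:19 AM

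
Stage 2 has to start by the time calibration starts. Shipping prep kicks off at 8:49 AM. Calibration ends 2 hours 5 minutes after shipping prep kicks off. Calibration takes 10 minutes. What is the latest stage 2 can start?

Calibration ends at 8:49 AM + 125 min = 10:54 AM.
Calibration starts at 10:54 AM − 10 min = 10:44 AM.
Stage 2 is bounded by calibration, so the latest it can start is 10:44 AM.

10:44 AM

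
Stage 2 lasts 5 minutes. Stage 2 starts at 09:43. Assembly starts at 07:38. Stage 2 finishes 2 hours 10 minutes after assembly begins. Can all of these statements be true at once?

Stage 2 ends at 07:38 + 130 min = 09:48.
Stage 2 starts at 09:48 − 5 min = 09:43.
That matches the stated 09:43, so the schedule is consistent.

Yes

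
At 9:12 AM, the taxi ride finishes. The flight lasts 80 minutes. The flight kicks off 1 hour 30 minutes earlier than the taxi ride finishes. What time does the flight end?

The flight starts at 9:12 AM − 90 min = 7:42 AM.
The flight ends at 7:42 AM + 80 min = 9:02 AM.

9:02 AM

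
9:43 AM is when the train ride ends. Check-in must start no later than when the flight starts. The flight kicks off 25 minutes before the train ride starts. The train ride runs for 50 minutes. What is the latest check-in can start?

8:28 AM

The train ride starts at 9:43 AM − 50 min = 8:53 AM.
The flight starts at 8:53 AM − 25 min = 8:28 AM.
Check-in is bounded by the flight, so the latest it can start is 8:28 AM.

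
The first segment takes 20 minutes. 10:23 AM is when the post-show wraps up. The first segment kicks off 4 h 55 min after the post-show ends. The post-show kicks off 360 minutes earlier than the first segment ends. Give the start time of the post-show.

9:38 AM

The first segment starts at 10:23 AM + 295 min = 3:18 PM.
The first segment ends at 3:18 PM + 20 min = 3:38 PM.
The post-show starts at 3:38 PM − 360 min = 9:38 AM.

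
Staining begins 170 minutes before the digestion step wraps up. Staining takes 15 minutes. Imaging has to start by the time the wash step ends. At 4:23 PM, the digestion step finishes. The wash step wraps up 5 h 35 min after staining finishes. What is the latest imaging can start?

7:23 PM

Staining starts at 4:23 PM − 170 min = 1:33 PM.
Staining ends at 1:33 PM + 15 min = 1:48 PM.
The wash step ends at 1:48 PM + 335 min = 7:23 PM.
Imaging is bounded by the wash step, so the latest it can start is 7:23 PM.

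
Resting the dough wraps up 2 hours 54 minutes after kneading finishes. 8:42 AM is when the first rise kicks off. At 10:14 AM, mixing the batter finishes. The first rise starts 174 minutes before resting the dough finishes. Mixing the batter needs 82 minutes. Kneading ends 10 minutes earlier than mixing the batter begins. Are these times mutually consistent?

Mixing the batter starts at 10:14 AM − 82 min = 8:52 AM.
Kneading ends at 8:52 AM − 10 min = 8:42 AM.
Resting the dough ends at 8:42 AM + 174 min = 11:36 AM.
The first rise starts at 11:36 AM − 174 min = 8:42 AM.
That matches the stated 8:42 AM, so the schedule is consistent.

Yes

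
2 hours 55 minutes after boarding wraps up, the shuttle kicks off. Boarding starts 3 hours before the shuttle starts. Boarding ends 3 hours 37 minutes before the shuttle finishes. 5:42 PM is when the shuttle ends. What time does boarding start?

2:00 PM

Boarding ends at 5:42 PM − 217 min = 2:05 PM.
The shuttle starts at 2:05 PM + 175 min = 5:00 PM.
Boarding starts at 5:00 PM − 180 min = 2:00 PM.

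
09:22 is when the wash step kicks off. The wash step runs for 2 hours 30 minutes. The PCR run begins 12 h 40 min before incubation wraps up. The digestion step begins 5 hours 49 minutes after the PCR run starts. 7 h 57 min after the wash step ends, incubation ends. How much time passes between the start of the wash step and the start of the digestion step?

3 hours 36 minutes

The wash step ends at 09:22 + 150 min = 11:52.
Incubation ends at 11:52 + 477 min = 19:49.
The PCR run starts at 19:49 − 760 min = 07:09.
The digestion step starts at 07:09 + 349 min = 12:58.
From 09:22 to 12:58 is 3 hours 36 minutes.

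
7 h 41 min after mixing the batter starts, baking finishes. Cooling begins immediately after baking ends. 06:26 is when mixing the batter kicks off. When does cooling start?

Baking ends at 06:26 + 461 min = 14:07.
So cooling starts at 14:07.

14:07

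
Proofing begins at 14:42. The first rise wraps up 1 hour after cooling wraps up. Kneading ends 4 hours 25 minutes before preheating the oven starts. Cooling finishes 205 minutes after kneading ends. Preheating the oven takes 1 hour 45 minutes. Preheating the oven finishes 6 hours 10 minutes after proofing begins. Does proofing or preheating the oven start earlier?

proofing

Preheating the oven ends at 14:42 + 370 min = 20:52.
Preheating the oven starts at 20:52 − 105 min = 19:07.
Proofing starts at 14:42 and preheating the oven starts at 19:07, so proofing is first.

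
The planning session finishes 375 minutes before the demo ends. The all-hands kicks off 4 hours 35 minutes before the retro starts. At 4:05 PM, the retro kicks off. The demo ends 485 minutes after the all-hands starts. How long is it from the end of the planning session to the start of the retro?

2 h 45 min

The all-hands starts at 4:05 PM − 275 min = 11:30 AM.
The demo ends at 11:30 AM + 485 min = 7:35 PM.
The planning session ends at 7:35 PM − 375 min = 1:20 PM.
From 1:20 PM to 4:05 PM is 2 h 45 min.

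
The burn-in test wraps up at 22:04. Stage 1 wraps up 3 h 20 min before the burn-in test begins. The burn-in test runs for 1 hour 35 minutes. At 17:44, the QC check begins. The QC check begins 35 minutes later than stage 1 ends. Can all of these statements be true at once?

The burn-in test starts at 22:04 − 95 min = 20:29.
Stage 1 ends at 20:29 − 200 min = 17:09.
The QC check starts at 17:09 + 35 min = 17:44.
That matches the stated 17:44, so the schedule is consistent.

Yes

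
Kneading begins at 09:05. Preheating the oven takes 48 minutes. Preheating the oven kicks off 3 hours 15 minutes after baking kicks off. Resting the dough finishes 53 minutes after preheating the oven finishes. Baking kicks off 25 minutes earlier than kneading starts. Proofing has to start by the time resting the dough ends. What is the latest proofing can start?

Baking starts at 09:05 − 25 min = 08:40.
Preheating the oven starts at 08:40 + 195 min = 11:55.
Preheating the oven ends at 11:55 + 48 min = 12:43.
Resting the dough ends at 12:43 + 53 min = 13:36.
Proofing is bounded by resting the dough, so the latest it can start is 13:36.

13:36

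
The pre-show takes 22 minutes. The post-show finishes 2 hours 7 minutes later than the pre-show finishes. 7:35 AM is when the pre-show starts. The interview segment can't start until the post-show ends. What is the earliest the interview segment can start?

10:04 AM

The pre-show ends at 7:35 AM + 22 min = 7:57 AM.
The post-show ends at 7:57 AM + 127 min = 10:04 AM.
The interview segment is bounded by the post-show, so the earliest it can start is 10:04 AM.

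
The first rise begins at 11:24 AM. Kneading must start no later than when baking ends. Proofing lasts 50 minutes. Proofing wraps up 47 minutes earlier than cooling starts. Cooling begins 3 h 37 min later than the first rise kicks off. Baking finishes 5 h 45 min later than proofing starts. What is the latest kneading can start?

Cooling starts at 11:24 AM + 217 min = 3:01 PM.
Proofing ends at 3:01 PM − 47 min = 2:14 PM.
Proofing starts at 2:14 PM − 50 min = 1:24 PM.
Baking ends at 1:24 PM + 345 min = 7:09 PM.
Kneading is bounded by baking, so the latest it can start is 7:09 PM.

7:09 PM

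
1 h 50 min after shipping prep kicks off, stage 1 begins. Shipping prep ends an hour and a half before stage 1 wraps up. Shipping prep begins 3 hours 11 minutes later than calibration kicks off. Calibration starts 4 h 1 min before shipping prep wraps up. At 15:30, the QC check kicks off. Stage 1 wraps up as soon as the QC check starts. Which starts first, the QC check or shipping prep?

Stage 1 ends at 15:30.
Shipping prep ends at 15:30 − 90 min = 14:00.
Calibration starts at 14:00 − 241 min = 09:59.
Shipping prep starts at 09:59 + 191 min = 13:10.
The QC check starts at 15:30 and shipping prep starts at 13:10, so shipping prep is first.

shipping prep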